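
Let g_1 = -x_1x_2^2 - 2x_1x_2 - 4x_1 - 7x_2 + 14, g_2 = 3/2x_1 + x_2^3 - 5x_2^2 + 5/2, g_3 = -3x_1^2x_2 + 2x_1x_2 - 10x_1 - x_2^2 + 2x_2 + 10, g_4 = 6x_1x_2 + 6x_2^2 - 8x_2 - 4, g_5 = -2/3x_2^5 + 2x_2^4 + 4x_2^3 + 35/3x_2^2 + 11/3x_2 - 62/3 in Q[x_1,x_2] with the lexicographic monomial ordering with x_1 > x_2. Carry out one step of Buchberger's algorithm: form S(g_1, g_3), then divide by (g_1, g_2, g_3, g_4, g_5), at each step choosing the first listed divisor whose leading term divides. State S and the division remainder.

lcm(LM(g_1), LM(g_3)) = x_1^2x_2^2.
S = (lcm/LT(g_1))·g_1 − (lcm/LT(g_3))·g_3 = 2x_1^2x_2 + 4x_1^2 + 2/3x_1x_2^2 + 11/3x_1x_2 - 14x_1 - 1/3x_2^3 + 2/3x_2^2 + 10/3x_2.
Reduce S modulo (g_1, g_2, g_3, g_4, g_5) in that order:
  leading term x_1^2x_2: subtract (4/3x_1x_2)·g_2 from 2x_1^2x_2 + 4x_1^2 + 2/3x_1x_2^2 + 11/3x_1x_2 - 14x_1 - 1/3x_2^3 + 2/3x_2^2 + 10/3x_2 → 4x_1^2 - 4/3x_1x_2^4 + 20/3x_1x_2^3 + 2/3x_1x_2^2 + 1/3x_1x_2 - 14x_1 - 1/3x_2^3 + 2/3x_2^2 + 10/3x_2
  leading term x_1^2: subtract (8/3x_1)·g_2 from 4x_1^2 - 4/3x_1x_2^4 + 20/3x_1x_2^3 + 2/3x_1x_2^2 + 1/3x_1x_2 - 14x_1 - 1/3x_2^3 + 2/3x_2^2 + 10/3x_2 → -4/3x_1x_2^4 + 4x_1x_2^3 + 14x_1x_2^2 + 1/3x_1x_2 - 62/3x_1 - 1/3x_2^3 + 2/3x_2^2 + 10/3x_2
  leading term x_1x_2^4: subtract (4/3x_2^2)·g_1 from -4/3x_1x_2^4 + 4x_1x_2^3 + 14x_1x_2^2 + 1/3x_1x_2 - 62/3x_1 - 1/3x_2^3 + 2/3x_2^2 + 10/3x_2 → 20/3x_1x_2^3 + 58/3x_1x_2^2 + 1/3x_1x_2 - 62/3x_1 + 9x_2^3 - 18x_2^2 + 10/3x_2
  leading term x_1x_2^3: subtract (-20/3x_2)·g_1 from 20/3x_1x_2^3 + 58/3x_1x_2^2 + 1/3x_1x_2 - 62/3x_1 + 9x_2^3 - 18x_2^2 + 10/3x_2 → 6x_1x_2^2 - 79/3x_1x_2 - 62/3x_1 + 9x_2^3 - 194/3x_2^2 + 290/3x_2
  leading term x_1x_2^2: subtract (-6)·g_1 from 6x_1x_2^2 - 79/3x_1x_2 - 62/3x_1 + 9x_2^3 - 194/3x_2^2 + 290/3x_2 → -115/3x_1x_2 - 134/3x_1 + 9x_2^3 - 194/3x_2^2 + 164/3x_2 + 84
  leading term x_1x_2: subtract (-230/9x_2)·g_2 from -115/3x_1x_2 - 134/3x_1 + 9x_2^3 - 194/3x_2^2 + 164/3x_2 + 84 → -134/3x_1 + 230/9x_2^4 - 1069/9x_2^3 - 194/3x_2^2 + 1067/9x_2 + 84
  leading term x_1: subtract (-268/9)·g_2 from -134/3x_1 + 230/9x_2^4 - 1069/9x_2^3 - 194/3x_2^2 + 1067/9x_2 + 84 → 230/9x_2^4 - 89x_2^3 - 1922/9x_2^2 + 1067/9x_2 + 1426/9
  leading term x_2^4: no divisor's leading term divides it; move 230/9x_2^4 to the remainder.
  leading term x_2^3: no divisor's leading term divides it; move -89x_2^3 to the remainder.
  leading term x_2^2: no divisor's leading term divides it; move -1922/9x_2^2 to the remainder.
  leading term x_2: no divisor's leading term divides it; move 1067/9x_2 to the remainder.
  leading term 1: no divisor's leading term divides it; move 1426/9 to the remainder.
The remainder 230/9x_2^4 - 89x_2^3 - 1922/9x_2^2 + 1067/9x_2 + 1426/9 is nonzero, so it would be added as the next basis element.

S(g_1, g_3) = 2x_1^2x_2 + 4x_1^2 + 2/3x_1x_2^2 + 11/3x_1x_2 - 14x_1 - 1/3x_2^3 + 2/3x_2^2 + 10/3x_2; remainder on division = 230/9x_2^4 - 89x_2^3 - 1922/9x_2^2 + 1067/9x_2 + 1426/9.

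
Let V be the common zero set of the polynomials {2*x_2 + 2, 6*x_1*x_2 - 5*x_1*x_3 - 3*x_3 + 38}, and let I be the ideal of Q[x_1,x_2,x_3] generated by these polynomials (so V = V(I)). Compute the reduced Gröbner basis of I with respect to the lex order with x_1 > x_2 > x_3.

f_1 = 2*x_2 + 2, LT = x_2.
f_2 = 6*x_1*x_2 - 5*x_1*x_3 - 3*x_3 + 38, LT = x_1*x_2.

S(f_1,f_2): lcm = x_1*x_2. S = 5/6*x_1*x_3 + x_1 + 1/2*x_3 - 19/3.
  leading term x_1*x_3: no divisor's leading term divides it; move 5/6*x_1*x_3 to the remainder.
  leading term x_1: no divisor's leading term divides it; move x_1 to the remainder.
  leading term x_3: no divisor's leading term divides it; move 1/2*x_3 to the remainder.
  leading term 1: no divisor's leading term divides it; move -19/3 to the remainder.
  remainder 5/6*x_1*x_3 + x_1 + 1/2*x_3 - 19/3 ≠ 0; add g_3 = 5/6*x_1*x_3 + x_1 + 1/2*x_3 - 19/3 to the basis.

The other S-polynomials (S(f_1,g_3), S(f_2,g_3)) all reduce to 0 modulo the current basis, so we have a Gröbner basis.
Inter-reduce: drop elements whose leading term is divisible by another's, tail-reduce, and make monic.

G = {x_1*x_3 + 6/5*x_1 + 3/5*x_3 - 38/5, x_2 + 1}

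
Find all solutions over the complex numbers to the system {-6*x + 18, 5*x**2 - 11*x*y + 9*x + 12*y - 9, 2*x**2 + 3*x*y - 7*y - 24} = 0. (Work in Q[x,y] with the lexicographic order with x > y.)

{(3, 3)}

Compute a lex Gröbner basis by Buchberger's algorithm.
f_1 = -6*x + 18, LT = x.
f_2 = 5*x**2 - 11*x*y + 9*x + 12*y - 9, LT = x**2.
f_3 = 2*x**2 + 3*x*y - 7*y - 24, LT = x**2.

S(f_1,f_2): lcm = x**2. S = 11/5*x*y - 24/5*x - 12/5*y + 9/5.
  leading term x*y: subtract (-11/30*y)·f_1 from 11/5*x*y - 24/5*x - 12/5*y + 9/5 → -24/5*x + 21/5*y + 9/5
  leading term x: subtract (4/5)·f_1 from -24/5*x + 21/5*y + 9/5 → 21/5*y - 63/5
  leading term y: no divisor's leading term divides it; move 21/5*y to the remainder.
  leading term 1: no divisor's leading term divides it; move -63/5 to the remainder.
  remainder 21/5*y - 63/5 ≠ 0; add h_4 = 21/5*y - 63/5 to the basis.

S(f_1,f_3): lcm = x**2. S = -3/2*x*y - 3*x + 7/2*y + 12.
  leading term x*y: subtract (1/4*y)·f_1 from -3/2*x*y - 3*x + 7/2*y + 12 → -3*x - y + 12
  leading term x: subtract (1/2)·f_1 from -3*x - y + 12 → -y + 3
  leading term y: subtract (-5/21)·h_4 from -y + 3 → 0
  remainder 0.

S(f_2,f_3): lcm = x**2. S = -37/10*x*y + 9/5*x + 59/10*y + 51/5.
  leading term x*y: subtract (37/60*y)·f_1 from -37/10*x*y + 9/5*x + 59/10*y + 51/5 → 9/5*x - 26/5*y + 51/5
  leading term x: subtract (-3/10)·f_1 from 9/5*x - 26/5*y + 51/5 → -26/5*y + 78/5
  leading term y: subtract (-26/21)·h_4 from -26/5*y + 78/5 → 0
  remainder 0.

S(f_1,h_4): leading monomials are coprime, so the S-polynomial reduces to 0 (Buchberger's first criterion).
S(f_2,h_4): leading monomials are coprime, so the S-polynomial reduces to 0 (Buchberger's first criterion).
S(f_3,h_4): leading monomials are coprime, so the S-polynomial reduces to 0 (Buchberger's first criterion).
Every S-polynomial of the final basis reduces to 0, so we have a Gröbner basis.
Inter-reduce: drop elements whose leading term is divisible by another's, tail-reduce, and make monic.
Reduced Gröbner basis: {x - 3, y - 3}.

A lex Gröbner basis eliminates variables successively. Here y - 3 depends only on y, with roots {3}; lifting each root through the earlier basis elements recovers the full solutions.
  y = 3: the earlier basis element becomes x - 3 = 0, giving x = 3 — point (3, 3).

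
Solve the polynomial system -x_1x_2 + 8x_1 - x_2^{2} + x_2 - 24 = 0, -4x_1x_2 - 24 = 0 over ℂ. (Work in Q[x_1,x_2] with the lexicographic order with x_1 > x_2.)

{(3, -2), (-3/8 - sqrt(87)*I/8, 3/2 - sqrt(87)*I/2), (-3/8 + sqrt(87)*I/8, 3/2 + sqrt(87)*I/2)}

Compute a lex Gröbner basis by Buchberger's algorithm.
f_1 = -x_1x_2 + 8x_1 - x_2^{2} + x_2 - 24, LT = x_1x_2.
f_2 = -4x_1x_2 - 24, LT = x_1x_2.

S(f_1,f_2): lcm = x_1x_2. S = -8x_1 + x_2^{2} - x_2 + 18.
  reduce S modulo (f_1, f_2):
  remainder -8x_1 + x_2^{2} - x_2 + 18 ≠ 0; add h_3 = -8x_1 + x_2^{2} - x_2 + 18 to the basis.

S(f_1,h_3): lcm = x_1x_2. S = -8x_1 + \tfrac{1}{8}x_2^{3} + \tfrac{7}{8}x_2^{2} + \tfrac{5}{4}x_2 + 24.
  reduce S modulo (f_1, f_2, h_3):
  remainder \tfrac{1}{8}x_2^{3} - \tfrac{1}{8}x_2^{2} + \tfrac{9}{4}x_2 + 6 ≠ 0; add h_4 = \tfrac{1}{8}x_2^{3} - \tfrac{1}{8}x_2^{2} + \tfrac{9}{4}x_2 + 6 to the basis.

The other S-polynomials (S(f_2,h_3), S(f_1,h_4), S(f_2,h_4), S(h_3,h_4)) all reduce to 0 modulo the current basis, so we have a Gröbner basis.
Inter-reduce: drop elements whose leading term is divisible by another's, tail-reduce, and make monic.
Reduced Gröbner basis: {x_1 - \tfrac{1}{8}x_2^{2} + \tfrac{1}{8}x_2 - \tfrac{9}{4}, x_2^{3} - x_2^{2} + 18x_2 + 48}.

Elimination: the polynomial x_2^{3} - x_2^{2} + 18x_2 + 48 lies in the elimination ideal for x_2, so x_2 ∈ {-2, 3/2 - sqrt(87)*I/2, 3/2 + sqrt(87)*I/2}. For each such x_2, the remaining basis elements (now univariate) give the rest of the solution.
  x_2 = -2: the earlier basis element becomes x_1 - 3 = 0, giving x_1 = 3 — point (3, -2).
  x_2 = 3/2 - sqrt(87)*I/2: the earlier basis element becomes x_1 + 3/8 + sqrt(87)*I/8 = 0, giving x_1 = -3/8 - sqrt(87)*I/8 — point (-3/8 - sqrt(87)*I/8, 3/2 - sqrt(87)*I/2).
  x_2 = 3/2 + sqrt(87)*I/2: the earlier basis element becomes x_1 + 3/8 - sqrt(87)*I/8 = 0, giving x_1 = -3/8 + sqrt(87)*I/8 — point (-3/8 + sqrt(87)*I/8, 3/2 + sqrt(87)*I/2).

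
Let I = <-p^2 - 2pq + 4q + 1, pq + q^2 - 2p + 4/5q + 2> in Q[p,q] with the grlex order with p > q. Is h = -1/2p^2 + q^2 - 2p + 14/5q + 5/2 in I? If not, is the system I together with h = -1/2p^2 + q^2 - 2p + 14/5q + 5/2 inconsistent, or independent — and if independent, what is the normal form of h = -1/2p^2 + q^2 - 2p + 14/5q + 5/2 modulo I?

-1/2p^2 + q^2 - 2p + 14/5q + 5/2 lies in I (it reduces to 0).

First compute the reduced Gröbner basis of I by Buchberger's algorithm.
f_1 = -p^2 - 2pq + 4q + 1, LT = p^2.
f_2 = pq + q^2 - 2p + 4/5q + 2, LT = pq.

S(f_1,f_2): lcm = p^2q. S = pq^2 + 2p^2 - 4/5pq - 4q^2 - 2p - q.
  leading term pq^2: subtract (q)·f_2 from pq^2 + 2p^2 - 4/5pq - 4q^2 - 2p - q → -q^3 + 2p^2 + 6/5pq - 24/5q^2 - 2p - 3q
  leading term q^3: no divisor's leading term divides it; move -q^3 to the remainder.
  leading term p^2: subtract (-2)·f_1 from 2p^2 + 6/5pq - 24/5q^2 - 2p - 3q → -14/5pq - 24/5q^2 - 2p + 5q + 2
  leading term pq: subtract (-14/5)·f_2 from -14/5pq - 24/5q^2 - 2p + 5q + 2 → -2q^2 - 38/5p + 181/25q + 38/5
  leading term q^2: no divisor's leading term divides it; move -2q^2 to the remainder.
  leading term p: no divisor's leading term divides it; move -38/5p to the remainder.
  leading term q: no divisor's leading term divides it; move 181/25q to the remainder.
  leading term 1: no divisor's leading term divides it; move 38/5 to the remainder.
  remainder -q^3 - 2q^2 - 38/5p + 181/25q + 38/5 ≠ 0; add k_3 = -q^3 - 2q^2 - 38/5p + 181/25q + 38/5 to the basis.

The other S-polynomials (S(f_1,k_3), S(f_2,k_3)) all reduce to 0 modulo the current basis, so we have a Gröbner basis.
Inter-reduce: drop elements whose leading term is divisible by another's, tail-reduce, and make monic.
Reduced Gröbner basis: {q^3 + 2q^2 + 38/5p - 181/25q - 38/5, p^2 - 2q^2 + 4p - 28/5q - 5, pq + q^2 - 2p + 4/5q + 2}.
Label its elements g_1 = q^3 + 2q^2 + 38/5p - 181/25q - 38/5, g_2 = p^2 - 2q^2 + 4p - 28/5q - 5, g_3 = pq + q^2 - 2p + 4/5q + 2.

Reduce h = -1/2p^2 + q^2 - 2p + 14/5q + 5/2 modulo G:
  leading term p^2: subtract (-1/2)·g_2 from -1/2p^2 + q^2 - 2p + 14/5q + 5/2 → 0
  normal form = 0.
Since the normal form is 0, h ∈ I.

The remainder on division by a Gröbner basis is unique — it is the normal form.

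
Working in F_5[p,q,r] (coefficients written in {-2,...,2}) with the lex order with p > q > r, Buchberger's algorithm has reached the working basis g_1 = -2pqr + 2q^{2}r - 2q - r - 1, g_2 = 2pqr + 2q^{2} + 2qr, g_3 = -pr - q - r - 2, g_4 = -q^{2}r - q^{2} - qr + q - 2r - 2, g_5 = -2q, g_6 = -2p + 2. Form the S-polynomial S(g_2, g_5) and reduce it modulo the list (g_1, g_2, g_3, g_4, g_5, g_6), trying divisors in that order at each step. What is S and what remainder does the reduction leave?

lcm(LM(g_2), LM(g_5)) = pqr.
S = (lcm/LT(g_2))·g_2 − (lcm/LT(g_5))·g_5 = q^{2} + qr.
Reduce S modulo (g_1, g_2, g_3, g_4, g_5, g_6) in that order:
  leading term q^{2}: subtract (2q)·g_5 from q^{2} + qr → qr
  leading term qr: subtract (2r)·g_5 from qr → 0
The remainder is 0, so this S-polynomial contributes no new basis element.

S(g_2, g_5) = q^{2} + qr; remainder on division = 0.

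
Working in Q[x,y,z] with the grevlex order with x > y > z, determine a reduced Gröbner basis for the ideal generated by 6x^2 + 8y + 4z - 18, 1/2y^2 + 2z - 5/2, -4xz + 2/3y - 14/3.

G = {yz^2 + 19/2yz - z^2 - 11x - 1/6y - 43/2z + 7/6, z^3 - 19yz - 5/2z^2 + 22x - 1/4y + 257/6z - 1/12, x^2 + 4/3y + 2/3z - 3, xy + 8yz + 4z^2 - 7x - 18z, y^2 + 4z - 5, xz - 1/6y + 7/6}

This is the nonlinear analogue of row-reducing a linear system.

f_1 = 6x^2 + 8y + 4z - 18, LT = x^2.
f_2 = 1/2y^2 + 2z - 5/2, LT = y^2.
f_3 = -4xz + 2/3y - 14/3, LT = xz.

S(f_1,f_3): lcm = x^2z. S = 1/6xy + 4/3yz + 2/3z^2 - 7/6x - 3z.
  reduce S modulo (f_1, f_2, f_3):
  remainder 1/6xy + 4/3yz + 2/3z^2 - 7/6x - 3z ≠ 0; add g_4 = 1/6xy + 4/3yz + 2/3z^2 - 7/6x - 3z to the basis.

S(f_2,g_4): lcm = xy^2. S = -8y^2z - 4yz^2 + 7xy + 4xz + 18yz - 5x.
  reduce S modulo (f_1, f_2, f_3, g_4):
  remainder -4yz^2 - 38yz + 4z^2 + 44x + 2/3y + 86z - 14/3 ≠ 0; add g_5 = -4yz^2 - 38yz + 4z^2 + 44x + 2/3y + 86z - 14/3 to the basis.

S(f_3,g_4): lcm = xyz. S = -8yz^2 - 4z^3 - 1/6y^2 + 7xz + 18z^2 + 7/6y.
  reduce S modulo (f_1, f_2, f_3, g_4, g_5):
  remainder -4z^3 + 76yz + 10z^2 - 88x + y - 514/3z + 1/3 ≠ 0; add g_6 = -4z^3 + 76yz + 10z^2 - 88x + y - 514/3z + 1/3 to the basis.

The other S-polynomials (S(f_1,f_2), S(f_2,f_3), S(f_1,g_4), S(f_1,g_5), S(f_2,g_5), S(f_3,g_5), S(g_4,g_5), S(f_1,g_6), S(f_2,g_6), S(f_3,g_6), S(g_4,g_6), S(g_5,g_6)) all reduce to 0 modulo the current basis, so we have a Gröbner basis.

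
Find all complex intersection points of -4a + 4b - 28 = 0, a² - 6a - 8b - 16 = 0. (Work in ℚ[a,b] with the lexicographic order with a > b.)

Compute a lex Gröbner basis by Buchberger's algorithm.
f_1 = -4a + 4b - 28, LT = a.
f_2 = a² - 6a - 8b - 16, LT = a².

S(f_1,f_2): lcm = a². S = -ab + 13a + 8b + 16.
  reduce S modulo (f_1, f_2):
  remainder -b² + 28b - 75 ≠ 0; add h_3 = -b² + 28b - 75 to the basis.

The other S-polynomials (S(f_1,h_3), S(f_2,h_3)) all reduce to 0 modulo the current basis, so we have a Gröbner basis.
Inter-reduce: drop elements whose leading term is divisible by another's, tail-reduce, and make monic.
Reduced Gröbner basis: {a - b + 7, b² - 28b + 75}.

Since the basis is lex-ordered, b² - 28b + 75 is univariate in b. Its roots are {3, 25}. Back-substituting each root into the other basis elements fixes the other coordinates.
  b = 3: the earlier basis element becomes a + 4 = 0, giving a = -4 — point (-4, 3).
  b = 25: the earlier basis element becomes a - 18 = 0, giving a = 18 — point (18, 25).

{(-4, 3), (18, 25)}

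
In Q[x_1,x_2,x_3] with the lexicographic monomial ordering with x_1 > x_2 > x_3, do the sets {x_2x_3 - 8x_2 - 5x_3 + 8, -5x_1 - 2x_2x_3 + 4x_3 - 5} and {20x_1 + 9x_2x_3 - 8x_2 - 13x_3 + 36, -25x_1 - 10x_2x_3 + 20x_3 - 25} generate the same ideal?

Equality of ideals is decidable: compute both reduced Gröbner bases (unique for the ordering) and check whether they agree.
Buchberger on the first generating set:
f_1 = x_2x_3 - 8x_2 - 5x_3 + 8, LT = x_2x_3.
f_2 = -5x_1 - 2x_2x_3 + 4x_3 - 5, LT = x_1.

S(f_1,f_2): leading monomials are coprime, so the S-polynomial reduces to 0 (Buchberger's first criterion).
Every S-polynomial of the final basis reduces to 0, so we have a Gröbner basis.
Inter-reduce: drop elements whose leading term is divisible by another's, tail-reduce, and make monic.
Reduced Gröbner basis: {x_1 + 16/5x_2 + 6/5x_3 - 11/5, x_2x_3 - 8x_2 - 5x_3 + 8}.

Buchberger on the second generating set:
h_1 = 20x_1 + 9x_2x_3 - 8x_2 - 13x_3 + 36, LT = x_1.
h_2 = -25x_1 - 10x_2x_3 + 20x_3 - 25, LT = x_1.

S(h_1,h_2): lcm = x_1. S = 1/20x_2x_3 - 2/5x_2 + 3/20x_3 + 4/5.
  leading term x_2x_3: no divisor's leading term divides it; move 1/20x_2x_3 to the remainder.
  leading term x_2: no divisor's leading term divides it; move -2/5x_2 to the remainder.
  leading term x_3: no divisor's leading term divides it; move 3/20x_3 to the remainder.
  leading term 1: no divisor's leading term divides it; move 4/5 to the remainder.
  remainder 1/20x_2x_3 - 2/5x_2 + 3/20x_3 + 4/5 ≠ 0; add k_3 = 1/20x_2x_3 - 2/5x_2 + 3/20x_3 + 4/5 to the basis.

S(h_1,k_3): leading monomials are coprime, so the S-polynomial reduces to 0 (Buchberger's first criterion).
S(h_2,k_3): leading monomials are coprime, so the S-polynomial reduces to 0 (Buchberger's first criterion).
Every S-polynomial of the final basis reduces to 0, so we have a Gröbner basis.
Inter-reduce: drop elements whose leading term is divisible by another's, tail-reduce, and make monic.
Reduced Gröbner basis: {x_1 + 16/5x_2 - 2x_3 - 27/5, x_2x_3 - 8x_2 + 3x_3 + 16}.

These differ, so the ideals are not equal.
The same test decides containment: I ⊆ J iff every generator of I reduces to 0 modulo a Gröbner basis of J.

No, the ideals differ.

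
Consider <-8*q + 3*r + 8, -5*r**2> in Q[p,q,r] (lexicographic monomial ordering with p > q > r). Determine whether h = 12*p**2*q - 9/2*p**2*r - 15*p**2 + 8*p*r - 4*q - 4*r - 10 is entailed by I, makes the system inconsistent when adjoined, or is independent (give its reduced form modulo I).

12*p**2*q - 9/2*p**2*r - 15*p**2 + 8*p*r - 4*q - 4*r - 10 is independent of I; its normal form modulo I is -3*p**2 + 8*p*r - 11/2*r - 14.

First compute the reduced Gröbner basis of I by Buchberger's algorithm.
f_1 = -8*q + 3*r + 8, LT = q.
f_2 = -5*r**2, LT = r**2.

S(f_1,f_2): leading monomials are coprime, so the S-polynomial reduces to 0 (Buchberger's first criterion).
Every S-polynomial of the final basis reduces to 0, so we have a Gröbner basis.
Inter-reduce: drop elements whose leading term is divisible by another's, tail-reduce, and make monic.
Reduced Gröbner basis: {q - 3/8*r - 1, r**2}.
Label its elements g_1 = q - 3/8*r - 1, g_2 = r**2.

Reduce h = 12*p**2*q - 9/2*p**2*r - 15*p**2 + 8*p*r - 4*q - 4*r - 10 modulo G:
  leading term p**2*q: subtract (12*p**2)·g_1 from 12*p**2*q - 9/2*p**2*r - 15*p**2 + 8*p*r - 4*q - 4*r - 10 → -3*p**2 + 8*p*r - 4*q - 4*r - 10
  leading term p**2: no divisor's leading term divides it; move -3*p**2 to the remainder.
  leading term p*r: no divisor's leading term divides it; move 8*p*r to the remainder.
  leading term q: subtract (-4)·g_1 from -4*q - 4*r - 10 → -11/2*r - 14
  leading term r: no divisor's leading term divides it; move -11/2*r to the remainder.
  leading term 1: no divisor's leading term divides it; move -14 to the remainder.
  normal form = -3*p**2 + 8*p*r - 11/2*r - 14.
The normal form is nonzero, so h ∉ I. Since h minus its normal form lies in I, I + (h) = I + (n) where n = -3*p**2 + 8*p*r - 11/2*r - 14; decide whether this ideal is the whole ring.
Run Buchberger on G together with n (pairs among the g_i already reduce to 0 since G is a Gröbner basis):
g_1 = q - 3/8*r - 1, LT = q.
g_2 = r**2, LT = r**2.
n = -3*p**2 + 8*p*r - 11/2*r - 14, LT = p**2.

S(g_1,g_2): leading monomials are coprime, so the S-polynomial reduces to 0 (Buchberger's first criterion).
S(g_1,n): leading monomials are coprime, so the S-polynomial reduces to 0 (Buchberger's first criterion).
S(g_2,n): leading monomials are coprime, so the S-polynomial reduces to 0 (Buchberger's first criterion).
Every S-polynomial of the final basis reduces to 0, so we have a Gröbner basis.
Inter-reduce: drop elements whose leading term is divisible by another's, tail-reduce, and make monic.
Reduced Gröbner basis: {p**2 - 8/3*p*r + 11/6*r + 14/3, q - 3/8*r - 1, r**2}.
The reduced Gröbner basis of I + (h) is {p**2 - 8/3*p*r + 11/6*r + 14/3, q - 3/8*r - 1, r**2} ≠ {1}, a proper ideal, so the enlarged system stays consistent: h is independent of I, with normal form -3*p**2 + 8*p*r - 11/2*r - 14.

The remainder on division by a Gröbner basis is unique — it is the normal form.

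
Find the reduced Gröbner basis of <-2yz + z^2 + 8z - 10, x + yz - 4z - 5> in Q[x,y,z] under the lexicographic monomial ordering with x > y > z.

f_1 = -2yz + z^2 + 8z - 10, LT = yz.
f_2 = x + yz - 4z - 5, LT = x.

S(f_1,f_2): leading monomials are coprime, so the S-polynomial reduces to 0 (Buchberger's first criterion).
Every S-polynomial of the final basis reduces to 0, so we have a Gröbner basis.

G = {x + 1/2z^2 - 10, yz - 1/2z^2 - 4z + 5}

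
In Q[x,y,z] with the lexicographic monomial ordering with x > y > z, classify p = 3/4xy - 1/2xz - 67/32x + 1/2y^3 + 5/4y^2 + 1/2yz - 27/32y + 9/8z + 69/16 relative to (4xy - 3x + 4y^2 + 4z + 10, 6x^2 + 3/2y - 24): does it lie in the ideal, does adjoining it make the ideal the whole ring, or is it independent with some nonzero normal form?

3/4xy - 1/2xz - 67/32x + 1/2y^3 + 5/4y^2 + 1/2yz - 27/32y + 9/8z + 69/16 lies in I (it reduces to 0).

First compute the reduced Gröbner basis of I by Buchberger's algorithm.
f_1 = 4xy - 3x + 4y^2 + 4z + 10, LT = xy.
f_2 = 6x^2 + 3/2y - 24, LT = x^2.

S(f_1,f_2): lcm = x^2y. S = -3/4x^2 + xy^2 + xz + 5/2x - 1/4y^2 + 4y.
  leading term x^2: subtract (-1/8)·f_2 from -3/4x^2 + xy^2 + xz + 5/2x - 1/4y^2 + 4y → xy^2 + xz + 5/2x - 1/4y^2 + 67/16y - 3
  leading term xy^2: subtract (1/4y)·f_1 from xy^2 + xz + 5/2x - 1/4y^2 + 67/16y - 3 → 3/4xy + xz + 5/2x - y^3 - 1/4y^2 - yz + 27/16y - 3
  leading term xy: subtract (3/16)·f_1 from 3/4xy + xz + 5/2x - y^3 - 1/4y^2 - yz + 27/16y - 3 → xz + 49/16x - y^3 - y^2 - yz + 27/16y - 3/4z - 39/8
  leading term xz: no divisor's leading term divides it; move xz to the remainder.
  leading term x: no divisor's leading term divides it; move 49/16x to the remainder.
  leading term y^3: no divisor's leading term divides it; move -y^3 to the remainder.
  leading term y^2: no divisor's leading term divides it; move -y^2 to the remainder.
  leading term yz: no divisor's leading term divides it; move -yz to the remainder.
  leading term y: no divisor's leading term divides it; move 27/16y to the remainder.
  leading term z: no divisor's leading term divides it; move -3/4z to the remainder.
  leading term 1: no divisor's leading term divides it; move -39/8 to the remainder.
  remainder xz + 49/16x - y^3 - y^2 - yz + 27/16y - 3/4z - 39/8 ≠ 0; add h_3 = xz + 49/16x - y^3 - y^2 - yz + 27/16y - 3/4z - 39/8 to the basis.

S(f_1,h_3): lcm = xyz. S = -49/16xy - 3/4xz + y^4 + y^3 + 2y^2z - 27/16y^2 + 3/4yz + 39/8y + z^2 + 5/2z.
  leading term xy: subtract (-49/64)·f_1 from -49/16xy - 3/4xz + y^4 + y^3 + 2y^2z - 27/16y^2 + 3/4yz + 39/8y + z^2 + 5/2z → -3/4xz - 147/64x + y^4 + y^3 + 2y^2z + 11/8y^2 + 3/4yz + 39/8y + z^2 + 89/16z + 245/32
  leading term xz: subtract (-3/4)·h_3 from -3/4xz - 147/64x + y^4 + y^3 + 2y^2z + 11/8y^2 + 3/4yz + 39/8y + z^2 + 89/16z + 245/32 → y^4 + 1/4y^3 + 2y^2z + 5/8y^2 + 393/64y + z^2 + 5z + 4
  leading term y^4: no divisor's leading term divides it; move y^4 to the remainder.
  leading term y^3: no divisor's leading term divides it; move 1/4y^3 to the remainder.
  leading term y^2z: no divisor's leading term divides it; move 2y^2z to the remainder.
  leading term y^2: no divisor's leading term divides it; move 5/8y^2 to the remainder.
  leading term y: no divisor's leading term divides it; move 393/64y to the remainder.
  leading term z^2: no divisor's leading term divides it; move z^2 to the remainder.
  leading term z: no divisor's leading term divides it; move 5z to the remainder.
  leading term 1: no divisor's leading term divides it; move 4 to the remainder.
  remainder y^4 + 1/4y^3 + 2y^2z + 5/8y^2 + 393/64y + z^2 + 5z + 4 ≠ 0; add h_4 = y^4 + 1/4y^3 + 2y^2z + 5/8y^2 + 393/64y + z^2 + 5z + 4 to the basis.

The other S-polynomials (S(f_2,h_3), S(f_1,h_4), S(f_2,h_4), S(h_3,h_4)) all reduce to 0 modulo the current basis, so we have a Gröbner basis.
Inter-reduce: drop elements whose leading term is divisible by another's, tail-reduce, and make monic.
Reduced Gröbner basis: {x^2 + 1/4y - 4, xy - 3/4x + y^2 + z + 5/2, xz + 49/16x - y^3 - y^2 - yz + 27/16y - 3/4z - 39/8, y^4 + 1/4y^3 + 2y^2z + 5/8y^2 + 393/64y + z^2 + 5z + 4}.
Label its elements g_1 = x^2 + 1/4y - 4, g_2 = xy - 3/4x + y^2 + z + 5/2, g_3 = xz + 49/16x - y^3 - y^2 - yz + 27/16y - 3/4z - 39/8, g_4 = y^4 + 1/4y^3 + 2y^2z + 5/8y^2 + 393/64y + z^2 + 5z + 4.

Reduce p = 3/4xy - 1/2xz - 67/32x + 1/2y^3 + 5/4y^2 + 1/2yz - 27/32y + 9/8z + 69/16 modulo G:
  leading term xy: subtract (3/4)·g_2 from 3/4xy - 1/2xz - 67/32x + 1/2y^3 + 5/4y^2 + 1/2yz - 27/32y + 9/8z + 69/16 → -1/2xz - 49/32x + 1/2y^3 + 1/2y^2 + 1/2yz - 27/32y + 3/8z + 39/16
  leading term xz: subtract (-1/2)·g_3 from -1/2xz - 49/32x + 1/2y^3 + 1/2y^2 + 1/2yz - 27/32y + 3/8z + 39/16 → 0
  normal form = 0.
Since the normal form is 0, p ∈ I.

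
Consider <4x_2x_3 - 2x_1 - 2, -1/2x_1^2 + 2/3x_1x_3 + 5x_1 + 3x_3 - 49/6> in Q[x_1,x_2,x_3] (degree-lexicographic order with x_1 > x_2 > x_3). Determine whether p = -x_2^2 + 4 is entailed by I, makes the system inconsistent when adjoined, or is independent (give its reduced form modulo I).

-x_2^2 + 4 is independent of I; its normal form modulo I is -x_2^2 + 4.

First compute the reduced Gröbner basis of I by Buchberger's algorithm.
f_1 = 4x_2x_3 - 2x_1 - 2, LT = x_2x_3.
f_2 = -1/2x_1^2 + 2/3x_1x_3 + 5x_1 + 3x_3 - 49/6, LT = x_1^2.

The S-polynomials (S(f_1,f_2)) all reduce to 0 modulo the current basis, so we have a Gröbner basis.
Inter-reduce: drop elements whose leading term is divisible by another's, tail-reduce, and make monic.
Reduced Gröbner basis: {x_1^2 - 4/3x_1x_3 - 10x_1 - 6x_3 + 49/3, x_2x_3 - 1/2x_1 - 1/2}.
Label its elements g_1 = x_1^2 - 4/3x_1x_3 - 10x_1 - 6x_3 + 49/3, g_2 = x_2x_3 - 1/2x_1 - 1/2.

Reduce p = -x_2^2 + 4 modulo G:
  leading term x_2^2: no divisor's leading term divides it; move -x_2^2 to the remainder.
  leading term 1: no divisor's leading term divides it; move 4 to the remainder.
  normal form = -x_2^2 + 4.
The normal form is nonzero, so p ∉ I. Since p minus its normal form lies in I, I + (p) = I + (r) where r = -x_2^2 + 4; decide whether this ideal is the whole ring.
Run Buchberger on G together with r (pairs among the g_i already reduce to 0 since G is a Gröbner basis):
g_1 = x_1^2 - 4/3x_1x_3 - 10x_1 - 6x_3 + 49/3, LT = x_1^2.
g_2 = x_2x_3 - 1/2x_1 - 1/2, LT = x_2x_3.
r = -x_2^2 + 4, LT = x_2^2.

S(g_2,r): lcm = x_2^2x_3. S = -1/2x_1x_2 - 1/2x_2 + 4x_3.
  leading term x_1x_2: no divisor's leading term divides it; move -1/2x_1x_2 to the remainder.
  leading term x_2: no divisor's leading term divides it; move -1/2x_2 to the remainder.
  leading term x_3: no divisor's leading term divides it; move 4x_3 to the remainder.
  remainder -1/2x_1x_2 - 1/2x_2 + 4x_3 ≠ 0; add m_4 = -1/2x_1x_2 - 1/2x_2 + 4x_3 to the basis.

S(g_1,m_4): lcm = x_1^2x_2. S = -4/3x_1x_2x_3 - 11x_1x_2 + 8x_1x_3 - 6x_2x_3 + 49/3x_2.
  leading term x_1x_2x_3: subtract (-4/3x_1)·g_2 from -4/3x_1x_2x_3 - 11x_1x_2 + 8x_1x_3 - 6x_2x_3 + 49/3x_2 → -2/3x_1^2 - 11x_1x_2 + 8x_1x_3 - 6x_2x_3 - 2/3x_1 + 49/3x_2
  leading term x_1^2: subtract (-2/3)·g_1 from -2/3x_1^2 - 11x_1x_2 + 8x_1x_3 - 6x_2x_3 - 2/3x_1 + 49/3x_2 → -11x_1x_2 + 64/9x_1x_3 - 6x_2x_3 - 22/3x_1 + 49/3x_2 - 4x_3 + 98/9
  leading term x_1x_2: subtract (22)·m_4 from -11x_1x_2 + 64/9x_1x_3 - 6x_2x_3 - 22/3x_1 + 49/3x_2 - 4x_3 + 98/9 → 64/9x_1x_3 - 6x_2x_3 - 22/3x_1 + 82/3x_2 - 92x_3 + 98/9
  leading term x_1x_3: no divisor's leading term divides it; move 64/9x_1x_3 to the remainder.
  leading term x_2x_3: subtract (-6)·g_2 from -6x_2x_3 - 22/3x_1 + 82/3x_2 - 92x_3 + 98/9 → -31/3x_1 + 82/3x_2 - 92x_3 + 71/9
  leading term x_1: no divisor's leading term divides it; move -31/3x_1 to the remainder.
  leading term x_2: no divisor's leading term divides it; move 82/3x_2 to the remainder.
  leading term x_3: no divisor's leading term divides it; move -92x_3 to the remainder.
  leading term 1: no divisor's leading term divides it; move 71/9 to the remainder.
  remainder 64/9x_1x_3 - 31/3x_1 + 82/3x_2 - 92x_3 + 71/9 ≠ 0; add m_5 = 64/9x_1x_3 - 31/3x_1 + 82/3x_2 - 92x_3 + 71/9 to the basis.

S(g_2,m_4): lcm = x_1x_2x_3. S = -1/2x_1^2 - x_2x_3 + 8x_3^2 - 1/2x_1.
  leading term x_1^2: subtract (-1/2)·g_1 from -1/2x_1^2 - x_2x_3 + 8x_3^2 - 1/2x_1 → -2/3x_1x_3 - x_2x_3 + 8x_3^2 - 11/2x_1 - 3x_3 + 49/6
  leading term x_1x_3: subtract (-3/32)·m_5 from -2/3x_1x_3 - x_2x_3 + 8x_3^2 - 11/2x_1 - 3x_3 + 49/6 → -x_2x_3 + 8x_3^2 - 207/32x_1 + 41/16x_2 - 93/8x_3 + 285/32
  leading term x_2x_3: subtract (-1)·g_2 from -x_2x_3 + 8x_3^2 - 207/32x_1 + 41/16x_2 - 93/8x_3 + 285/32 → 8x_3^2 - 223/32x_1 + 41/16x_2 - 93/8x_3 + 269/32
  leading term x_3^2: no divisor's leading term divides it; move 8x_3^2 to the remainder.
  leading term x_1: no divisor's leading term divides it; move -223/32x_1 to the remainder.
  leading term x_2: no divisor's leading term divides it; move 41/16x_2 to the remainder.
  leading term x_3: no divisor's leading term divides it; move -93/8x_3 to the remainder.
  leading term 1: no divisor's leading term divides it; move 269/32 to the remainder.
  remainder 8x_3^2 - 223/32x_1 + 41/16x_2 - 93/8x_3 + 269/32 ≠ 0; add m_6 = 8x_3^2 - 223/32x_1 + 41/16x_2 - 93/8x_3 + 269/32 to the basis.

The other S-polynomials (S(g_1,g_2), S(g_1,r), S(r,m_4), S(g_1,m_5), S(g_2,m_5), S(r,m_5), S(m_4,m_5), S(g_1,m_6), S(g_2,m_6), S(r,m_6), S(m_4,m_6), S(m_5,m_6)) all reduce to 0 modulo the current basis, so we have a Gröbner basis.
Inter-reduce: drop elements whose leading term is divisible by another's, tail-reduce, and make monic.
Reduced Gröbner basis: {x_1^2 - 191/16x_1 + 41/8x_2 - 93/4x_3 + 285/16, x_1x_2 + x_2 - 8x_3, x_1x_3 - 93/64x_1 + 123/32x_2 - 207/16x_3 + 71/64, x_2^2 - 4, x_2x_3 - 1/2x_1 - 1/2, x_3^2 - 223/256x_1 + 41/128x_2 - 93/64x_3 + 269/256}.
The reduced Gröbner basis of I + (p) is {x_1^2 - 191/16x_1 + 41/8x_2 - 93/4x_3 + 285/16, x_1x_2 + x_2 - 8x_3, x_1x_3 - 93/64x_1 + 123/32x_2 - 207/16x_3 + 71/64, x_2^2 - 4, x_2x_3 - 1/2x_1 - 1/2, x_3^2 - 223/256x_1 + 41/128x_2 - 93/64x_3 + 269/256} ≠ {1}, a proper ideal, so the enlarged system stays consistent: p is independent of I, with normal form -x_2^2 + 4.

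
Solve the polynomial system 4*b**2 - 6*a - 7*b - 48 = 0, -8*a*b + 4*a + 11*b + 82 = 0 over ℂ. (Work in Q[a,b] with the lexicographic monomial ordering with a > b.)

Compute a lex Gröbner basis by Buchberger's algorithm.
f_1 = -6*a + 4*b**2 - 7*b - 48, LT = a.
f_2 = -8*a*b + 4*a + 11*b + 82, LT = a*b.

S(f_1,f_2): lcm = a*b. S = 1/2*a - 2/3*b**3 + 7/6*b**2 + 75/8*b + 41/4.
  leading term a: subtract (-1/12)·f_1 from 1/2*a - 2/3*b**3 + 7/6*b**2 + 75/8*b + 41/4 → -2/3*b**3 + 3/2*b**2 + 211/24*b + 25/4
  leading term b**3: no divisor's leading term divides it; move -2/3*b**3 to the remainder.
  leading term b**2: no divisor's leading term divides it; move 3/2*b**2 to the remainder.
  leading term b: no divisor's leading term divides it; move 211/24*b to the remainder.
  leading term 1: no divisor's leading term divides it; move 25/4 to the remainder.
  remainder -2/3*b**3 + 3/2*b**2 + 211/24*b + 25/4 ≠ 0; add h_3 = -2/3*b**3 + 3/2*b**2 + 211/24*b + 25/4 to the basis.

S(f_1,h_3): leading monomials are coprime, so the S-polynomial reduces to 0 (Buchberger's first criterion).
S(f_2,h_3): lcm = a*b**3. S = 7/4*a*b**2 + 211/16*a*b + 75/8*a - 11/8*b**3 - 41/4*b**2.
  leading term a*b**2: subtract (-7/24*b**2)·f_1 from 7/4*a*b**2 + 211/16*a*b + 75/8*a - 11/8*b**3 - 41/4*b**2 → 211/16*a*b + 75/8*a + 7/6*b**4 - 41/12*b**3 - 97/4*b**2
  leading term a*b: subtract (-211/96*b)·f_1 from 211/16*a*b + 75/8*a + 7/6*b**4 - 41/12*b**3 - 97/4*b**2 → 75/8*a + 7/6*b**4 + 43/8*b**3 - 3805/96*b**2 - 211/2*b
  leading term a: subtract (-25/16)·f_1 from 75/8*a + 7/6*b**4 + 43/8*b**3 - 3805/96*b**2 - 211/2*b → 7/6*b**4 + 43/8*b**3 - 3205/96*b**2 - 1863/16*b - 75
  leading term b**4: subtract (-7/4*b)·h_3 from 7/6*b**4 + 43/8*b**3 - 3205/96*b**2 - 1863/16*b - 75 → 8*b**3 - 18*b**2 - 211/2*b - 75
  leading term b**3: subtract (-12)·h_3 from 8*b**3 - 18*b**2 - 211/2*b - 75 → 0
  remainder 0.

Every S-polynomial of the final basis reduces to 0, so we have a Gröbner basis.
Inter-reduce: drop elements whose leading term is divisible by another's, tail-reduce, and make monic.
Reduced Gröbner basis: {a - 2/3*b**2 + 7/6*b + 8, b**3 - 9/4*b**2 - 211/16*b - 75/8}.

Since the basis is lex-ordered, b**3 - 9/4*b**2 - 211/16*b - 75/8 is univariate in b. Its roots are {-2, 17/8 - sqrt(589)/8, 17/8 + sqrt(589)/8}. Back-substituting each root into the other basis elements fixes the other coordinates.
  b = -2: the earlier basis element becomes a + 3 = 0, giving a = -3 — point (-3, -2).
  b = 17/8 - sqrt(589)/8: the earlier basis element becomes a + 4/3 + 5*sqrt(589)/24 = 0, giving a = -5*sqrt(589)/24 - 4/3 — point (-5*sqrt(589)/24 - 4/3, 17/8 - sqrt(589)/8).
  b = 17/8 + sqrt(589)/8: the earlier basis element becomes a - 5*sqrt(589)/24 + 4/3 = 0, giving a = -4/3 + 5*sqrt(589)/24 — point (-4/3 + 5*sqrt(589)/24, 17/8 + sqrt(589)/8).
A lex Gröbner basis triangularizes the system, enabling back-substitution.

{(-3, -2), (-5*sqrt(589)/24 - 4/3, 17/8 - sqrt(589)/8), (-4/3 + 5*sqrt(589)/24, 17/8 + sqrt(589)/8)}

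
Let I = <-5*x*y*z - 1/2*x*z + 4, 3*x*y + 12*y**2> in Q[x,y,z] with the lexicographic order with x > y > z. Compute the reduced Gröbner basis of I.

f_1 = -5*x*y*z - 1/2*x*z + 4, LT = x*y*z.
f_2 = 3*x*y + 12*y**2, LT = x*y.

S(f_1,f_2): lcm = x*y*z. S = 1/10*x*z - 4*y**2*z - 4/5.
  leading term x*z: no divisor's leading term divides it; move 1/10*x*z to the remainder.
  leading term y**2*z: no divisor's leading term divides it; move -4*y**2*z to the remainder.
  leading term 1: no divisor's leading term divides it; move -4/5 to the remainder.
  remainder 1/10*x*z - 4*y**2*z - 4/5 ≠ 0; add g_3 = 1/10*x*z - 4*y**2*z - 4/5 to the basis.

S(f_1,g_3): lcm = x*y*z. S = 1/10*x*z + 40*y**3*z + 8*y - 4/5.
  leading term x*z: subtract (1)·g_3 from 1/10*x*z + 40*y**3*z + 8*y - 4/5 → 40*y**3*z + 4*y**2*z + 8*y
  leading term y**3*z: no divisor's leading term divides it; move 40*y**3*z to the remainder.
  leading term y**2*z: no divisor's leading term divides it; move 4*y**2*z to the remainder.
  leading term y: no divisor's leading term divides it; move 8*y to the remainder.
  remainder 40*y**3*z + 4*y**2*z + 8*y ≠ 0; add g_4 = 40*y**3*z + 4*y**2*z + 8*y to the basis.

The other S-polynomials (S(f_2,g_3), S(f_1,g_4), S(f_2,g_4), S(g_3,g_4)) all reduce to 0 modulo the current basis, so we have a Gröbner basis.
Inter-reduce: drop elements whose leading term is divisible by another's, tail-reduce, and make monic.

G = {x*y + 4*y**2, x*z - 40*y**2*z - 8, y**3*z + 1/10*y**2*z + 1/5*y}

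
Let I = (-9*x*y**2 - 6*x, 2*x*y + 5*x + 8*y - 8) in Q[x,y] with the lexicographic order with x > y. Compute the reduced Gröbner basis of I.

G = {x - 48/83*y**2 + 168/83*y - 120/83, y**3 - y**2 + 2/3*y - 2/3}

The reduced Gröbner basis is the canonical form of the ideal for this ordering.

f_1 = -9*x*y**2 - 6*x, LT = x*y**2.
f_2 = 2*x*y + 5*x + 8*y - 8, LT = x*y.

S(f_1,f_2): lcm = x*y**2. S = -5/2*x*y + 2/3*x - 4*y**2 + 4*y.
  leading term x*y: subtract (-5/4)·f_2 from -5/2*x*y + 2/3*x - 4*y**2 + 4*y → 83/12*x - 4*y**2 + 14*y - 10
  leading term x: no divisor's leading term divides it; move 83/12*x to the remainder.
  leading term y**2: no divisor's leading term divides it; move -4*y**2 to the remainder.
  leading term y: no divisor's leading term divides it; move 14*y to the remainder.
  leading term 1: no divisor's leading term divides it; move -10 to the remainder.
  remainder 83/12*x - 4*y**2 + 14*y - 10 ≠ 0; add g_3 = 83/12*x - 4*y**2 + 14*y - 10 to the basis.

S(f_1,g_3): lcm = x*y**2. S = 2/3*x + 48/83*y**4 - 168/83*y**3 + 120/83*y**2.
  leading term x: subtract (8/83)·g_3 from 2/3*x + 48/83*y**4 - 168/83*y**3 + 120/83*y**2 → 48/83*y**4 - 168/83*y**3 + 152/83*y**2 - 112/83*y + 80/83
  leading term y**4: no divisor's leading term divides it; move 48/83*y**4 to the remainder.
  leading term y**3: no divisor's leading term divides it; move -168/83*y**3 to the remainder.
  leading term y**2: no divisor's leading term divides it; move 152/83*y**2 to the remainder.
  leading term y: no divisor's leading term divides it; move -112/83*y to the remainder.
  leading term 1: no divisor's leading term divides it; move 80/83 to the remainder.
  remainder 48/83*y**4 - 168/83*y**3 + 152/83*y**2 - 112/83*y + 80/83 ≠ 0; add g_4 = 48/83*y**4 - 168/83*y**3 + 152/83*y**2 - 112/83*y + 80/83 to the basis.

S(f_2,g_3): lcm = x*y. S = 5/2*x + 48/83*y**3 - 168/83*y**2 + 452/83*y - 4.
  leading term x: subtract (30/83)·g_3 from 5/2*x + 48/83*y**3 - 168/83*y**2 + 452/83*y - 4 → 48/83*y**3 - 48/83*y**2 + 32/83*y - 32/83
  leading term y**3: no divisor's leading term divides it; move 48/83*y**3 to the remainder.
  leading term y**2: no divisor's leading term divides it; move -48/83*y**2 to the remainder.
  leading term y: no divisor's leading term divides it; move 32/83*y to the remainder.
  leading term 1: no divisor's leading term divides it; move -32/83 to the remainder.
  remainder 48/83*y**3 - 48/83*y**2 + 32/83*y - 32/83 ≠ 0; add g_5 = 48/83*y**3 - 48/83*y**2 + 32/83*y - 32/83 to the basis.

The other S-polynomials (S(f_1,g_4), S(f_2,g_4), S(g_3,g_4), S(f_1,g_5), S(f_2,g_5), S(g_3,g_5), S(g_4,g_5)) all reduce to 0 modulo the current basis, so we have a Gröbner basis.
Inter-reduce: drop elements whose leading term is divisible by another's, tail-reduce, and make monic.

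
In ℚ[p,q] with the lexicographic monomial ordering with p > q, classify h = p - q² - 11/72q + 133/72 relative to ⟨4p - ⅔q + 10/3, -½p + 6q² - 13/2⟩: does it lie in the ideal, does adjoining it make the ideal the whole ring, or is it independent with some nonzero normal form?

First compute the reduced Gröbner basis of I by Buchberger's algorithm.
f_1 = 4p - ⅔q + 10/3, LT = p.
f_2 = -½p + 6q² - 13/2, LT = p.

S(f_1,f_2): lcm = p. S = 12q² - ⅙q - 73/6.
  leading term q²: no divisor's leading term divides it; move 12q² to the remainder.
  leading term q: no divisor's leading term divides it; move -⅙q to the remainder.
  leading term 1: no divisor's leading term divides it; move -73/6 to the remainder.
  remainder 12q² - ⅙q - 73/6 ≠ 0; add k_3 = 12q² - ⅙q - 73/6 to the basis.

The other S-polynomials (S(f_1,k_3), S(f_2,k_3)) all reduce to 0 modulo the current basis, so we have a Gröbner basis.
Inter-reduce: drop elements whose leading term is divisible by another's, tail-reduce, and make monic.
Reduced Gröbner basis: {p - ⅙q + ⅚, q² - 1/72q - 73/72}.
Label its elements g_1 = p - ⅙q + ⅚, g_2 = q² - 1/72q - 73/72.

Reduce h = p - q² - 11/72q + 133/72 modulo G:
  leading term p: subtract (1)·g_1 from p - q² - 11/72q + 133/72 → -q² + 1/72q + 73/72
  leading term q²: subtract (-1)·g_2 from -q² + 1/72q + 73/72 → 0
  normal form = 0.
Since the normal form is 0, h ∈ I.

p - q² - 11/72q + 133/72 lies in I (it reduces to 0).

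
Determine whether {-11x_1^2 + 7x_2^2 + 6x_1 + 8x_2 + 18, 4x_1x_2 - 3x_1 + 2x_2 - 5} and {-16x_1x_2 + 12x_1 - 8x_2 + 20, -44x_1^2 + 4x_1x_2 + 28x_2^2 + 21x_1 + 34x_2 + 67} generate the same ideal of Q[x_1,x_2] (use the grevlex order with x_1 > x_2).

For a fixed monomial order, each ideal has a unique reduced Gröbner basis; comparing bases decides equality.
Buchberger on the first generating set:
f_1 = -11x_1^2 + 7x_2^2 + 6x_1 + 8x_2 + 18, LT = x_1^2.
f_2 = 4x_1x_2 - 3x_1 + 2x_2 - 5, LT = x_1x_2.

S(f_1,f_2): lcm = x_1^2x_2. S = -7/11x_2^3 + 3/4x_1^2 - 23/22x_1x_2 - 8/11x_2^2 + 5/4x_1 - 18/11x_2.
  reduce S modulo (f_1, f_2):
  remainder -7/11x_2^3 - 1/4x_2^2 + 7/8x_1 - 25/44x_2 - 7/88 ≠ 0; add g_3 = -7/11x_2^3 - 1/4x_2^2 + 7/8x_1 - 25/44x_2 - 7/88 to the basis.

The other S-polynomials (S(f_1,g_3), S(f_2,g_3)) all reduce to 0 modulo the current basis, so we have a Gröbner basis.
Inter-reduce: drop elements whose leading term is divisible by another's, tail-reduce, and make monic.
Reduced Gröbner basis: {x_2^3 + 11/28x_2^2 - 11/8x_1 + 25/28x_2 + 1/8, x_1^2 - 7/11x_2^2 - 6/11x_1 - 8/11x_2 - 18/11, x_1x_2 - 3/4x_1 + 1/2x_2 - 5/4}.

Buchberger on the second generating set:
h_1 = -16x_1x_2 + 12x_1 - 8x_2 + 20, LT = x_1x_2.
h_2 = -44x_1^2 + 4x_1x_2 + 28x_2^2 + 21x_1 + 34x_2 + 67, LT = x_1^2.

S(h_1,h_2): lcm = x_1^2x_2. S = 1/11x_1x_2^2 + 7/11x_2^3 - 3/4x_1^2 + 43/44x_1x_2 + 17/22x_2^2 - 5/4x_1 + 67/44x_2.
  reduce S modulo (h_1, h_2):
  remainder 7/11x_2^3 + 1/4x_2^2 - 7/8x_1 + 25/44x_2 + 7/88 ≠ 0; add k_3 = 7/11x_2^3 + 1/4x_2^2 - 7/8x_1 + 25/44x_2 + 7/88 to the basis.

The other S-polynomials (S(h_1,k_3), S(h_2,k_3)) all reduce to 0 modulo the current basis, so we have a Gröbner basis.
Inter-reduce: drop elements whose leading term is divisible by another's, tail-reduce, and make monic.
Reduced Gröbner basis: {x_2^3 + 11/28x_2^2 - 11/8x_1 + 25/28x_2 + 1/8, x_1^2 - 7/11x_2^2 - 6/11x_1 - 8/11x_2 - 18/11, x_1x_2 - 3/4x_1 + 1/2x_2 - 5/4}.

The two bases agree; hence the ideals are identical.
The choice of monomial ordering does not affect the verdict — as long as both bases are computed under the same ordering, their equality decides ideal equality.

Yes, the ideals are equal.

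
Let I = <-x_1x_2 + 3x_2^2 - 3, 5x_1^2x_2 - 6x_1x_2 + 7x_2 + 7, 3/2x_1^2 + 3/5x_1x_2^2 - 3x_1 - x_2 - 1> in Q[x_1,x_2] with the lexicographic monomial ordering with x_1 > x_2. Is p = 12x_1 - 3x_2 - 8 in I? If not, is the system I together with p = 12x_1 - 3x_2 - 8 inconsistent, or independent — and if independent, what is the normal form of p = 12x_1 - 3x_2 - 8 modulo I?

Adjoining 12x_1 - 3x_2 - 8 makes the ideal the whole ring: the system is inconsistent.

First compute the reduced Gröbner basis of I by Buchberger's algorithm.
f_1 = -x_1x_2 + 3x_2^2 - 3, LT = x_1x_2.
f_2 = 5x_1^2x_2 - 6x_1x_2 + 7x_2 + 7, LT = x_1^2x_2.
f_3 = 3/2x_1^2 + 3/5x_1x_2^2 - 3x_1 - x_2 - 1, LT = x_1^2.

S(f_1,f_2): lcm = x_1^2x_2. S = -3x_1x_2^2 + 6/5x_1x_2 + 3x_1 - 7/5x_2 - 7/5.
  reduce S modulo (f_1, f_2, f_3):
  remainder 3x_1 - 9x_2^3 + 18/5x_2^2 + 38/5x_2 - 5 ≠ 0; add h_4 = 3x_1 - 9x_2^3 + 18/5x_2^2 + 38/5x_2 - 5 to the basis.

S(f_1,f_3): lcm = x_1^2x_2. S = -2/5x_1x_2^3 - 3x_1x_2^2 + 2x_1x_2 + 3x_1 + 2/3x_2^2 + 2/3x_2.
  reduce S modulo (f_1, f_2, f_3, h_4):
  remainder -6/5x_2^4 + 64/15x_2^2 + 31/15x_2 - 1 ≠ 0; add h_5 = -6/5x_2^4 + 64/15x_2^2 + 31/15x_2 - 1 to the basis.

S(f_1,h_4): lcm = x_1x_2. S = 3x_2^4 - 6/5x_2^3 - 83/15x_2^2 + 5/3x_2 + 3.
  reduce S modulo (f_1, f_2, f_3, h_4, h_5):
  remainder -6/5x_2^3 + 77/15x_2^2 + 41/6x_2 + 1/2 ≠ 0; add h_6 = -6/5x_2^3 + 77/15x_2^2 + 41/6x_2 + 1/2 to the basis.

S(f_2,h_4): lcm = x_1^2x_2. S = 3x_1x_2^4 - 6/5x_1x_2^3 - 38/15x_1x_2^2 + 7/15x_1x_2 + 7/5x_2 + 7/5.
  reduce S modulo (f_1, f_2, f_3, h_4, h_5, h_6):
  remainder 3311/45x_2^2 + 14939/180x_2 + 113/12 ≠ 0; add h_7 = 3311/45x_2^2 + 14939/180x_2 + 113/12 to the basis.

S(f_3,h_4): lcm = x_1^2. S = 3x_1x_2^3 - 4/5x_1x_2^2 - 38/15x_1x_2 - 1/3x_1 - 2/3x_2 - 2/3.
  reduce S modulo (f_1, f_2, f_3, h_4, h_5, h_6, h_7):
  remainder -3217789/1191960x_2 - 3217789/1191960 ≠ 0; add h_8 = -3217789/1191960x_2 - 3217789/1191960 to the basis.

The other S-polynomials (S(f_2,f_3), S(f_1,h_5), S(f_2,h_5), S(f_3,h_5), S(h_4,h_5), S(f_1,h_6), S(f_2,h_6), S(f_3,h_6), S(h_4,h_6), S(h_5,h_6), S(f_1,h_7), S(f_2,h_7), S(f_3,h_7), S(h_4,h_7), S(h_5,h_7), S(h_6,h_7), S(f_1,h_8), S(f_2,h_8), S(f_3,h_8), S(h_4,h_8), S(h_5,h_8), S(h_6,h_8), S(h_7,h_8)) all reduce to 0 modulo the current basis, so we have a Gröbner basis.
Inter-reduce: drop elements whose leading term is divisible by another's, tail-reduce, and make monic.
Reduced Gröbner basis: {x_1, x_2 + 1}.
Label its elements g_1 = x_1, g_2 = x_2 + 1.

Reduce p = 12x_1 - 3x_2 - 8 modulo G:
  leading term x_1: subtract (12)·g_1 from 12x_1 - 3x_2 - 8 → -3x_2 - 8
  leading term x_2: subtract (-3)·g_2 from -3x_2 - 8 → -5
  leading term 1: no divisor's leading term divides it; move -5 to the remainder.
  normal form = -5.
The normal form is nonzero, so p ∉ I. Since p minus its normal form lies in I, I + (p) = I + (r) where r = -5; decide whether this ideal is the whole ring.
Here r = -5 is a nonzero constant, hence a unit: 1 ∈ I + (p), the Gröbner basis of I + (p) is {1}, and the enlarged system has no common solution — adjoining p is inconsistent.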